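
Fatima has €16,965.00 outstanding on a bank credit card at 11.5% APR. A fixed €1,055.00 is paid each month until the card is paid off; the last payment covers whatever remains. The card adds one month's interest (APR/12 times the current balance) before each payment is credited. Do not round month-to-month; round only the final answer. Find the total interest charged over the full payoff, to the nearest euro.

Monthly rate r = 11.5%/12 = 0.958333% = 0.00958333.
Payoff takes n = ⌈−ln(1 − rB₀/P)/ln(1+r)⌉ = ⌈17.547⌉ = 18 payments; the last is €578.60.
Total paid = 17·€1,055.00 + €578.60 = €18,513.60.
Total interest = total paid − principal = €18,513.60 − €16,965.00 = €1,548.60.

€1,549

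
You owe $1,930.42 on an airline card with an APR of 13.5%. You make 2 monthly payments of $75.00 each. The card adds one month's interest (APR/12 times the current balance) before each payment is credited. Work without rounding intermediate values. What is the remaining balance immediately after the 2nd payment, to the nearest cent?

$1,823.26

Monthly rate r = 13.5%/12 = 1.125% = 0.01125.
Each month: B ← B·(1+r) − $75.00.
Month 1: interest $21.72; balance after payment $1,877.14.
Month 2: interest $21.12; balance after payment $1,823.26.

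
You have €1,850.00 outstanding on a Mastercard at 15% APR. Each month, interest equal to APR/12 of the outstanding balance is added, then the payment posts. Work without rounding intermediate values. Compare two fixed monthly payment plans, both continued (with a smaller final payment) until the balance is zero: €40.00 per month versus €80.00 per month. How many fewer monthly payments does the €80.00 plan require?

42 fewer payments

Monthly rate r = 15%/12 = 1.25% = 0.0125.
At €40.00/mo: n = ⌈−ln(1 − rB₀/P)/ln(1+r)⌉ = 70 payments (last €19.04); total interest = total paid − €1,850.00 = €929.04.
At €80.00/mo: 28 payments (last €37.24); total interest €347.24.
Payments saved = 70 − 28 = 42.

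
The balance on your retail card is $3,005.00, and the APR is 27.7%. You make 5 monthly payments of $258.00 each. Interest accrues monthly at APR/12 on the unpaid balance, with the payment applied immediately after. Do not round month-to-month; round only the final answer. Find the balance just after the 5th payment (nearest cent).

$2,017.27

Monthly rate r = 27.7%/12 = 2.30833% = 0.0230833.
Each month: B ← B·(1+r) − $258.00.
Month 1: interest $69.37; balance after payment $2,816.37.
Month 2: interest $65.01; balance after payment $2,623.38.
Month 3: interest $60.56; balance after payment $2,425.93.
Month 4: interest $56.00; balance after payment $2,223.93.
Month 5: interest $51.34; balance after payment $2,017.27.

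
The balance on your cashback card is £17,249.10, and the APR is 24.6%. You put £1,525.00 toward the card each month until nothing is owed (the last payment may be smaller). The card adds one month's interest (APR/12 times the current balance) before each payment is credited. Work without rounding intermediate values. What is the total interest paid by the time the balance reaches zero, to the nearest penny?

Monthly rate r = 24.6%/12 = 2.05% = 0.0205.
Payoff takes n = ⌈−ln(1 − rB₀/P)/ln(1+r)⌉ = ⌈13.000⌉ = 13 payments; the last is £1,524.65.
Total paid = 12·£1,525.00 + £1,524.65 = £19,824.65.
Total interest = total paid − principal = £19,824.65 − £17,249.10 = £2,575.55.

£2,575.55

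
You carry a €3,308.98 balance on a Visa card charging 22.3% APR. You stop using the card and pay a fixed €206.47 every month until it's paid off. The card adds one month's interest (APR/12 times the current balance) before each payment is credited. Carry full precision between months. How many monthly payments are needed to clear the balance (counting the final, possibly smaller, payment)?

20 months

Monthly rate r = 22.3%/12 = 1.85833% = 0.0185833.
Recurrence: B ← B·(1+r) − €206.47.
Month 1: interest €61.49; balance after payment €3,164.00.
Month 2: interest €58.80; balance after payment €3,016.33.
Closed form: n = −ln(1 − rB₀/P)/ln(1+r) = −ln(0.70218)/ln(1.01858) ≈ 19.203, so the balance reaches zero during payment 20.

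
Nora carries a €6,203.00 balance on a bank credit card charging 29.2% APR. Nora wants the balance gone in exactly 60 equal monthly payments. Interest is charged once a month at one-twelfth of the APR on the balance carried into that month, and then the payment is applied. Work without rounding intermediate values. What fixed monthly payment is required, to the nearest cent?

Monthly rate r = 29.2%/12 = 2.43333% = 0.0243333.
Level-payment amortization: P = B₀·r / (1 − (1+r)^(−n)) = 6203.00·0.0243333 / (1 − 1.02433^(−60)).
Denominator 1 − (1+r)^(−60) = 0.763668469.
P = 150.94 / 0.763668469 ≈ 197.65.

€197.65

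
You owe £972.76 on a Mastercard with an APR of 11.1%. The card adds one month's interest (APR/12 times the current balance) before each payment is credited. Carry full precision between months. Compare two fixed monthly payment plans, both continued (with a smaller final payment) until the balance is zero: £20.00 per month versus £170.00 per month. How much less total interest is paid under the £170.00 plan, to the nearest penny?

Monthly rate r = 11.1%/12 = 0.925% = 0.00925.
At £20.00/mo: n = ⌈−ln(1 − rB₀/P)/ln(1+r)⌉ = 65 payments (last £18.21); total interest = total paid − £972.76 = £325.45.
At £170.00/mo: 6 payments (last £154.13); total interest £31.37.
Interest saved = £325.45 − £31.37 = £294.08.

£294.08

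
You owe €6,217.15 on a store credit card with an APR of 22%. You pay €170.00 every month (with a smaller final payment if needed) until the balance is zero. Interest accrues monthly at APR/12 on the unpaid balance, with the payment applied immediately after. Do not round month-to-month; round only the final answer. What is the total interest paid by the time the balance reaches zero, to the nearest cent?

€4,170.81

Monthly rate r = 22%/12 = 1.83333% = 0.0183333.
Payoff takes n = ⌈−ln(1 − rB₀/P)/ln(1+r)⌉ = ⌈61.105⌉ = 62 payments; the last is €17.96.
Total paid = 61·€170.00 + €17.96 = €10,387.96.
Total interest = total paid − principal = €10,387.96 − €6,217.15 = €4,170.81.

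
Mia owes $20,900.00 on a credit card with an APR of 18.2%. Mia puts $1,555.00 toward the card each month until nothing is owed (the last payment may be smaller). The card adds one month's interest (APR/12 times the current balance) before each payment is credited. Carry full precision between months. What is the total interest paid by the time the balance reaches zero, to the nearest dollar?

$2,651

Monthly rate r = 18.2%/12 = 1.51667% = 0.0151667.
Payoff takes n = ⌈−ln(1 − rB₀/P)/ln(1+r)⌉ = ⌈15.144⌉ = 16 payments; the last is $225.91.
Total paid = 15·$1,555.00 + $225.91 = $23,550.91.
Total interest = total paid − principal = $23,550.91 − $20,900.00 = $2,650.91.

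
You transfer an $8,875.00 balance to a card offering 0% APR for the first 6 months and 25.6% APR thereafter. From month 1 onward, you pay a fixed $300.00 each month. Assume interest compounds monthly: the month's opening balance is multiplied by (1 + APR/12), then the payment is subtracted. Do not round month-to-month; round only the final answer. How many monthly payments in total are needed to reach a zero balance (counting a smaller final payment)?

Promo months 1–6 at r₀ = 0%/12 = 0; months 7+ at r₁ = 25.6%/12 = 0.0213333.
After month 6 (no interest yet): B = $8,875.00 − 6·$300.00 = $7,075.00.
Then at r₁ with $300.00/mo: n₂ = −ln(1 − r₁·B/P)/ln(1+r₁) ≈ 33.13 → 34 more payments.

40 months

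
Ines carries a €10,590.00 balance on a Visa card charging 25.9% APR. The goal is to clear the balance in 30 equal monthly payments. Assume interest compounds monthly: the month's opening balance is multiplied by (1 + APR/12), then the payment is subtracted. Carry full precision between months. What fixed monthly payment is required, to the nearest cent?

Monthly rate r = 25.9%/12 = 2.15833% = 0.0215833.
Level-payment amortization: P = B₀·r / (1 − (1+r)^(−n)) = 10590.00·0.0215833 / (1 − 1.02158^(−30)).
Denominator 1 − (1+r)^(−30) = 0.473029832.
P = 228.567 / 0.473029832 ≈ 483.20.

€483.20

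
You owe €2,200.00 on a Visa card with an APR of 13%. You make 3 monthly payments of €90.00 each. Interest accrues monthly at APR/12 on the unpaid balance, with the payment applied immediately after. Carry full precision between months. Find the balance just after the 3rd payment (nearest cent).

€1,999.34

Monthly rate r = 13%/12 = 1.08333% = 0.0108333.
Each month: B ← B·(1+r) − €90.00.
Month 1: interest €23.83; balance after payment €2,133.83.
Month 2: interest €23.12; balance after payment €2,066.95.
Month 3: interest €22.39; balance after payment €1,999.34.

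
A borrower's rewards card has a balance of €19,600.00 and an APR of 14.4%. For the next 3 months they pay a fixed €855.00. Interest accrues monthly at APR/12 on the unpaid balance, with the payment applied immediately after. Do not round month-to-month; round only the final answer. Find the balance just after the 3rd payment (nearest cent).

Monthly rate r = 14.4%/12 = 1.2% = 0.012.
Each month: B ← B·(1+r) − €855.00.
Month 1: interest €235.20; balance after payment €18,980.20.
Month 2: interest €227.76; balance after payment €18,352.96.
Month 3: interest €220.24; balance after payment €17,718.20.

€17,718.20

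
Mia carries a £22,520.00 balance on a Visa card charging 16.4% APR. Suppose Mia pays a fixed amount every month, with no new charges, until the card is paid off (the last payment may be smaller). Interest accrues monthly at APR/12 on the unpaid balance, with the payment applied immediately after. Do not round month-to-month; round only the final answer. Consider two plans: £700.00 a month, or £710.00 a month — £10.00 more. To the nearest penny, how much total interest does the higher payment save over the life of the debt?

Monthly rate r = 16.4%/12 = 1.36667% = 0.0136667.
At £700.00/mo: n = ⌈−ln(1 − rB₀/P)/ln(1+r)⌉ = 43 payments (last £471.73); total interest = total paid − £22,520.00 = £7,351.73.
At £710.00/mo: 42 payments (last £613.08); total interest £7,203.08.
Interest saved = £7,351.73 − £7,203.08 = £148.65.

£148.65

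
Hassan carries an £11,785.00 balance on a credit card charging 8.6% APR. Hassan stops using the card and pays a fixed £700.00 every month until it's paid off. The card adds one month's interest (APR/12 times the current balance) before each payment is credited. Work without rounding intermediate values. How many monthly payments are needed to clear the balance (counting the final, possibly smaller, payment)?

19 payments

Monthly rate r = 8.6%/12 = 0.716667% = 0.00716667.
Recurrence: B ← B·(1+r) − £700.00.
Month 1: interest £84.46; balance after payment £11,169.46.
Month 2: interest £80.05; balance after payment £10,549.51.
Closed form: n = −ln(1 − rB₀/P)/ln(1+r) = −ln(0.87934)/ln(1.00717) ≈ 18.005, so the balance reaches zero during payment 19.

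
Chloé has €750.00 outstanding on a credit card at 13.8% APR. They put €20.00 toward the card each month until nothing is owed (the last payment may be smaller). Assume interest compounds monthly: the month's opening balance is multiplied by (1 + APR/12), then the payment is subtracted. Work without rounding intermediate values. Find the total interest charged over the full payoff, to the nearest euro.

Monthly rate r = 13.8%/12 = 1.15% = 0.0115.
Payoff takes n = ⌈−ln(1 − rB₀/P)/ln(1+r)⌉ = ⌈49.352⌉ = 50 payments; the last is €7.07.
Total paid = 49·€20.00 + €7.07 = €987.07.
Total interest = total paid − principal = €987.07 − €750.00 = €237.07.

€237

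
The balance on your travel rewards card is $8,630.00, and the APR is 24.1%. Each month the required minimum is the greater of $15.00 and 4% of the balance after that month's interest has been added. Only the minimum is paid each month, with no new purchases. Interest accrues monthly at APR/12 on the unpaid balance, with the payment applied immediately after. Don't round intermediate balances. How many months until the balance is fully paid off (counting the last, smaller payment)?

185 months

Monthly rate r = 24.1%/12 = 2.00833% = 0.0200833.
While 4% of the post-interest balance exceeds $15.00, each month B ← (B·(1+r))·(1 − 0.04), i.e. B shrinks by the factor (1+r)·0.96 = 0.97928.
This holds for months 1–151. Entering month 152 the balance is $365.55; 4% of the post-interest balance is now below $15.00, so the flat $15.00 minimum applies from here.
From month 152 a fixed $15.00 at rate r clears $365.55 in 34 more payments. Total: 151 + 34 = 185 months.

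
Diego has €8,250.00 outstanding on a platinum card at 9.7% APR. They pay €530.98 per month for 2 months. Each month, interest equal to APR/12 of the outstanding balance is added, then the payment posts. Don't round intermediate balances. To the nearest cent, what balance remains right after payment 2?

Monthly rate r = 9.7%/12 = 0.808333% = 0.00808333.
Each month: B ← B·(1+r) − €530.98.
Month 1: interest €66.69; balance after payment €7,785.71.
Month 2: interest €62.93; balance after payment €7,317.66.

€7,317.66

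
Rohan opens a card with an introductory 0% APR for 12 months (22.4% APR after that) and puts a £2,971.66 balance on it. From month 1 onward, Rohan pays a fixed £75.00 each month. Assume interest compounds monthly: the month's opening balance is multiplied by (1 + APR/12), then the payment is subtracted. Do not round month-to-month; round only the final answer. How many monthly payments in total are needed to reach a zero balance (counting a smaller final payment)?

Promo months 1–12 at r₀ = 0%/12 = 0; months 13+ at r₁ = 22.4%/12 = 0.0186667.
After month 12 (no interest yet): B = £2,971.66 − 12·£75.00 = £2,071.66.
Then at r₁ with £75.00/mo: n₂ = −ln(1 − r₁·B/P)/ln(1+r₁) ≈ 39.19 → 40 more payments.

52 months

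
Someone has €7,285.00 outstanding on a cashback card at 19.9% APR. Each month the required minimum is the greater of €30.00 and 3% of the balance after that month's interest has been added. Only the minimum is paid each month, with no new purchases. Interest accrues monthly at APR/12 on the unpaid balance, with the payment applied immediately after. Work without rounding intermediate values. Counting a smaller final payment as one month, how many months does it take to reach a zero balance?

Monthly rate r = 19.9%/12 = 1.65833% = 0.0165833.
While 3% of the post-interest balance exceeds €30.00, each month B ← (B·(1+r))·(1 − 0.03), i.e. B shrinks by the factor (1+r)·0.97 = 0.98609.
This holds for months 1–143. Entering month 144 the balance is €982.28; 3% of the post-interest balance is now below €30.00, so the flat €30.00 minimum applies from here.
From month 144 a fixed €30.00 at rate r clears €982.28 in 48 more payments. Total: 143 + 48 = 191 months.

191 months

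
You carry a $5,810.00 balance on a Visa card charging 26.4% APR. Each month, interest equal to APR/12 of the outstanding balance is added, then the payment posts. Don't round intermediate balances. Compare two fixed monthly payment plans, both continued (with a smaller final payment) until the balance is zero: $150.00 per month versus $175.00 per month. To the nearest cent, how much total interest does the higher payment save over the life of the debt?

$2,634.07

Monthly rate r = 26.4%/12 = 2.2% = 0.022.
At $150.00/mo: n = ⌈−ln(1 − rB₀/P)/ln(1+r)⌉ = 88 payments (last $125.64); total interest = total paid − $5,810.00 = $7,365.64.
At $175.00/mo: 61 payments (last $41.57); total interest $4,731.57.
Interest saved = $7,365.64 − $4,731.57 = $2,634.07.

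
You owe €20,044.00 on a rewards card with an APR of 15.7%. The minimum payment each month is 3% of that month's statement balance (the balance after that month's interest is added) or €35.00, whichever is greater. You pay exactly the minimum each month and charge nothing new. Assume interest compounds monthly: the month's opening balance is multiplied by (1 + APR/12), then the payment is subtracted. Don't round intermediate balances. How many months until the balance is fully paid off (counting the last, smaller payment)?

207 months

Monthly rate r = 15.7%/12 = 1.30833% = 0.0130833.
While 3% of the post-interest balance exceeds €35.00, each month B ← (B·(1+r))·(1 − 0.03), i.e. B shrinks by the factor (1+r)·0.97 = 0.98269.
This holds for months 1–164. Entering month 165 the balance is €1,143.82; 3% of the post-interest balance is now below €35.00, so the flat €35.00 minimum applies from here.
From month 165 a fixed €35.00 at rate r clears €1,143.82 in 43 more payments. Total: 164 + 43 = 207 months.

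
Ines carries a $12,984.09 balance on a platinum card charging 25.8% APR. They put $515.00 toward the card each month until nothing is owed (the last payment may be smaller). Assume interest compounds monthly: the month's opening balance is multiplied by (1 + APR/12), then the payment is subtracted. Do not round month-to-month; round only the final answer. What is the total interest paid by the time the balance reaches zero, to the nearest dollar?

$5,925

Monthly rate r = 25.8%/12 = 2.15% = 0.0215.
Payoff takes n = ⌈−ln(1 − rB₀/P)/ln(1+r)⌉ = ⌈36.715⌉ = 37 payments; the last is $369.29.
Total paid = 36·$515.00 + $369.29 = $18,909.29.
Total interest = total paid − principal = $18,909.29 − $12,984.09 = $5,925.20.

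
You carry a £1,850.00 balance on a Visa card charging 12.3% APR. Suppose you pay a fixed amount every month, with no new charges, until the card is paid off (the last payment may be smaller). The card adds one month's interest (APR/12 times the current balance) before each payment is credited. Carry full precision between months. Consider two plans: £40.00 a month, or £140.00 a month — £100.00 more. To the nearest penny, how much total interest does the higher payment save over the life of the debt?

Monthly rate r = 12.3%/12 = 1.025% = 0.01025.
At £40.00/mo: n = ⌈−ln(1 − rB₀/P)/ln(1+r)⌉ = 64 payments (last £0.43); total interest = total paid − £1,850.00 = £670.43.
At £140.00/mo: 15 payments (last £38.20); total interest £148.20.
Interest saved = £670.43 − £148.20 = £522.23.

£522.23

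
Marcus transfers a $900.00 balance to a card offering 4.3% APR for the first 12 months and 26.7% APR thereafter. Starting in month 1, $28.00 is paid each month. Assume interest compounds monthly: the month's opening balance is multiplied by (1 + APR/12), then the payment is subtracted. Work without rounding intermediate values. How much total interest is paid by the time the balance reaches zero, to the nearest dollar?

$254

Promo months 1–12 at r₀ = 4.3%/12 = 0.00358333; months 13+ at r₁ = 26.7%/12 = 0.02225.
After month 12: iterate B ← B·(1+r₀) − $28.00 for 12 months → $596.77.
Then at r₁ with $28.00/mo: n₂ = −ln(1 − r₁·B/P)/ln(1+r₁) ≈ 29.21 → 30 more payments.
Total paid = 41·$28.00 + $6.02 = $1,154.02; interest = $1,154.02 − $900.00 = $254.02.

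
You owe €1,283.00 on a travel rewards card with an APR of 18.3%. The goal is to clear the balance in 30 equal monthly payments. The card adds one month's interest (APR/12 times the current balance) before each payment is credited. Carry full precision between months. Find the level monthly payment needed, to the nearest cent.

€53.61

Monthly rate r = 18.3%/12 = 1.525% = 0.01525.
Level-payment amortization: P = B₀·r / (1 − (1+r)^(−n)) = 1283.00·0.01525 / (1 − 1.01525^(−30)).
Denominator 1 − (1+r)^(−30) = 0.364946878.
P = 19.5658 / 0.364946878 ≈ 53.61.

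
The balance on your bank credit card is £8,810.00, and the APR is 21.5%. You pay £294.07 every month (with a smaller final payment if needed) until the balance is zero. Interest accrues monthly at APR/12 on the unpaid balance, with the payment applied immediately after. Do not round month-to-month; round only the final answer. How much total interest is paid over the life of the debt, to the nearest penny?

Monthly rate r = 21.5%/12 = 1.79167% = 0.0179167.
Payoff takes n = ⌈−ln(1 − rB₀/P)/ln(1+r)⌉ = ⌈43.333⌉ = 44 payments; the last is £98.61.
Total paid = 43·£294.07 + £98.61 = £12,743.62.
Total interest = total paid − principal = £12,743.62 − £8,810.00 = £3,933.62.

£3,933.62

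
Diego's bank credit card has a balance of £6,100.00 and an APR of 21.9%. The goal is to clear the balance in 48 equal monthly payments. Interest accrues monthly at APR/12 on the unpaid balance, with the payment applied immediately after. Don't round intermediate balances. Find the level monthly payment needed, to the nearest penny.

Monthly rate r = 21.9%/12 = 1.825% = 0.01825.
Level-payment amortization: P = B₀·r / (1 − (1+r)^(−n)) = 6100.00·0.01825 / (1 − 1.01825^(−48)).
Denominator 1 − (1+r)^(−48) = 0.580252711.
P = 111.325 / 0.580252711 ≈ 191.86.

£191.86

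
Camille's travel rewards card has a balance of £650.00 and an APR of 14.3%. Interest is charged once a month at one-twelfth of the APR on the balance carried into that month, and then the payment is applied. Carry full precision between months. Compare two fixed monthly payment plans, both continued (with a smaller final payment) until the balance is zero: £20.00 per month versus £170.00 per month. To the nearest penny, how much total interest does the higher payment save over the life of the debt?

Monthly rate r = 14.3%/12 = 1.19167% = 0.0119167.
At £20.00/mo: n = ⌈−ln(1 − rB₀/P)/ln(1+r)⌉ = 42 payments (last £7.07); total interest = total paid − £650.00 = £177.07.
At £170.00/mo: 4 payments (last £159.29); total interest £19.29.
Interest saved = £177.07 − £19.29 = £157.78.

£157.78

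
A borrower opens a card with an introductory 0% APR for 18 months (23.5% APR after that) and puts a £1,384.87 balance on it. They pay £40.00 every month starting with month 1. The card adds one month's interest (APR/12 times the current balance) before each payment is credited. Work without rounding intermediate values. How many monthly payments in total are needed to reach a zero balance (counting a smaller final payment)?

39 payments

Promo months 1–18 at r₀ = 0%/12 = 0; months 19+ at r₁ = 23.5%/12 = 0.0195833.
After month 18 (no interest yet): B = £1,384.87 − 18·£40.00 = £664.87.
Then at r₁ with £40.00/mo: n₂ = −ln(1 − r₁·B/P)/ln(1+r₁) ≈ 20.31 → 21 more payments.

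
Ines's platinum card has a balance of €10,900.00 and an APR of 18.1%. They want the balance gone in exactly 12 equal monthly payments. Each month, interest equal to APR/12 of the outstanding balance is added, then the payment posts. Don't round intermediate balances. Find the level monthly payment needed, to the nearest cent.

Monthly rate r = 18.1%/12 = 1.50833% = 0.0150833.
Level-payment amortization: P = B₀·r / (1 − (1+r)^(−n)) = 10900.00·0.0150833 / (1 − 1.01508^(−12)).
Denominator 1 − (1+r)^(−12) = 0.164436166.
P = 164.408 / 0.164436166 ≈ 999.83.

€999.83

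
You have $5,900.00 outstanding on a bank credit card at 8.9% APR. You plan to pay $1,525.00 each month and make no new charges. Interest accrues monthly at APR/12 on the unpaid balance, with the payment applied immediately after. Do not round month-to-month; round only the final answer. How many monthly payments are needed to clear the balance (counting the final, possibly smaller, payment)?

Monthly rate r = 8.9%/12 = 0.741667% = 0.00741667.
Recurrence: B ← B·(1+r) − $1,525.00.
Month 1: interest $43.76; balance after payment $4,418.76.
Month 2: interest $32.77; balance after payment $2,926.53.
Month 3: interest $21.71; balance after payment $1,423.24.
Month 4: interest $10.56; balance after payment $0.00.

4 months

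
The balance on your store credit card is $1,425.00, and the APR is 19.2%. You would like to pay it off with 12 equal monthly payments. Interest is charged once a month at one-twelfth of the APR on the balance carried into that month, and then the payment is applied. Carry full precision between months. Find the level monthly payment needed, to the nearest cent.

Monthly rate r = 19.2%/12 = 1.6% = 0.016.
Level-payment amortization: P = B₀·r / (1 − (1+r)^(−n)) = 1425.00·0.016 / (1 − 1.016^(−12)).
Denominator 1 − (1+r)^(−12) = 0.173437868.
P = 22.8 / 0.173437868 ≈ 131.46.

$131.46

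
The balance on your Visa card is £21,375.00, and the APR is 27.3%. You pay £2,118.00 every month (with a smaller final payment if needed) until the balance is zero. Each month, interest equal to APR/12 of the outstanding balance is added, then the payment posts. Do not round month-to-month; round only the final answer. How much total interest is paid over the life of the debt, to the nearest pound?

Monthly rate r = 27.3%/12 = 2.275% = 0.02275.
Payoff takes n = ⌈−ln(1 − rB₀/P)/ln(1+r)⌉ = ⌈11.595⌉ = 12 payments; the last is £1,266.69.
Total paid = 11·£2,118.00 + £1,266.69 = £24,564.69.
Total interest = total paid − principal = £24,564.69 − £21,375.00 = £3,189.69.

£3,190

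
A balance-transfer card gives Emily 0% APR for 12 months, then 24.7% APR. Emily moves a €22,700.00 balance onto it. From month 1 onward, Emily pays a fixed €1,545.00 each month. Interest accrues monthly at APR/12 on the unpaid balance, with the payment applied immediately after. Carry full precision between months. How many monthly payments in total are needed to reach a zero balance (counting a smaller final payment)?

15 payments

Promo months 1–12 at r₀ = 0%/12 = 0; months 13+ at r₁ = 24.7%/12 = 0.0205833.
After month 12 (no interest yet): B = €22,700.00 − 12·€1,545.00 = €4,160.00.
Then at r₁ with €1,545.00/mo: n₂ = −ln(1 − r₁·B/P)/ln(1+r₁) ≈ 2.80 → 3 more payments.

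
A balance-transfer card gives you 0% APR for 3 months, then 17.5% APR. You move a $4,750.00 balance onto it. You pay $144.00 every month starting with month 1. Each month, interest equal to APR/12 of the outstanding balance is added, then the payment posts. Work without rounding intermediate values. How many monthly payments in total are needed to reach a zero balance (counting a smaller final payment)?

Promo months 1–3 at r₀ = 0%/12 = 0; months 4+ at r₁ = 17.5%/12 = 0.0145833.
After month 3 (no interest yet): B = $4,750.00 − 3·$144.00 = $4,318.00.
Then at r₁ with $144.00/mo: n₂ = −ln(1 − r₁·B/P)/ln(1+r₁) ≈ 39.72 → 40 more payments.

43 payments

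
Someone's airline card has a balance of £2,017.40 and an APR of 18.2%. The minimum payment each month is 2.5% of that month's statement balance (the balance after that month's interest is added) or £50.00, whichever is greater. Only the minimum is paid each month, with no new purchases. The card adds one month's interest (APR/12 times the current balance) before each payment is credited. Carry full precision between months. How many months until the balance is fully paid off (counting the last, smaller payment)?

63 months

Monthly rate r = 18.2%/12 = 1.51667% = 0.0151667.
While 2.5% of the post-interest balance exceeds £50.00, each month B ← (B·(1+r))·(1 − 0.025), i.e. B shrinks by the factor (1+r)·0.975 = 0.98979.
This holds for months 1–3. Entering month 4 the balance is £1,956.22; 2.5% of the post-interest balance is now below £50.00, so the flat £50.00 minimum applies from here.
From month 4 a fixed £50.00 at rate r clears £1,956.22 in 60 more payments. Total: 3 + 60 = 63 months.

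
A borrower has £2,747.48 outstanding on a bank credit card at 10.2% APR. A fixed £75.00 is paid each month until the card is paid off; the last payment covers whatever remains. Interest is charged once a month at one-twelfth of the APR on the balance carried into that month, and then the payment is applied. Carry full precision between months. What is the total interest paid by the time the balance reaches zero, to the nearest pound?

Monthly rate r = 10.2%/12 = 0.85% = 0.0085.
Payoff takes n = ⌈−ln(1 − rB₀/P)/ln(1+r)⌉ = ⌈44.077⌉ = 45 payments; the last is £5.76.
Total paid = 44·£75.00 + £5.76 = £3,305.76.
Total interest = total paid − principal = £3,305.76 − £2,747.48 = £558.28.

£558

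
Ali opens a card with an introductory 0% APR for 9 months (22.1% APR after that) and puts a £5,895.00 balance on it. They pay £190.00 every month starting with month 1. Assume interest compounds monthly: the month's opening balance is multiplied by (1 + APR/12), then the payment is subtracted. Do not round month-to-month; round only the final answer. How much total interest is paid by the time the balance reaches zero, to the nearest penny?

£1,232.40

Promo months 1–9 at r₀ = 0%/12 = 0; months 10+ at r₁ = 22.1%/12 = 0.0184167.
After month 9 (no interest yet): B = £5,895.00 − 9·£190.00 = £4,185.00.
Then at r₁ with £190.00/mo: n₂ = −ln(1 − r₁·B/P)/ln(1+r₁) ≈ 28.51 → 29 more payments.
Total paid = 37·£190.00 + £97.40 = £7,127.40; interest = £7,127.40 − £5,895.00 = £1,232.40.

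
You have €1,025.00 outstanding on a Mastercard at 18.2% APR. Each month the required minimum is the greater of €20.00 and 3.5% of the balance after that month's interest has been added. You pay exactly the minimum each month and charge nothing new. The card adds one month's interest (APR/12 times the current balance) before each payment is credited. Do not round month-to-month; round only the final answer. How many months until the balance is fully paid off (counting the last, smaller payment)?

67 months

Monthly rate r = 18.2%/12 = 1.51667% = 0.0151667.
While 3.5% of the post-interest balance exceeds €20.00, each month B ← (B·(1+r))·(1 − 0.035), i.e. B shrinks by the factor (1+r)·0.965 = 0.97964.
This holds for months 1–30. Entering month 31 the balance is €552.92; 3.5% of the post-interest balance is now below €20.00, so the flat €20.00 minimum applies from here.
From month 31 a fixed €20.00 at rate r clears €552.92 in 37 more payments. Total: 30 + 37 = 67 months.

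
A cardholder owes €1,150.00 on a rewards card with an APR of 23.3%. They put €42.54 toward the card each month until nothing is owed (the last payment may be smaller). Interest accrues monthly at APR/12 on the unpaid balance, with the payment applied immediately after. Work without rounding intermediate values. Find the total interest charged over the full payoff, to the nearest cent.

€496.39

Monthly rate r = 23.3%/12 = 1.94167% = 0.0194167.
Payoff takes n = ⌈−ln(1 − rB₀/P)/ln(1+r)⌉ = ⌈38.700⌉ = 39 payments; the last is €29.87.
Total paid = 38·€42.54 + €29.87 = €1,646.39.
Total interest = total paid − principal = €1,646.39 − €1,150.00 = €496.39.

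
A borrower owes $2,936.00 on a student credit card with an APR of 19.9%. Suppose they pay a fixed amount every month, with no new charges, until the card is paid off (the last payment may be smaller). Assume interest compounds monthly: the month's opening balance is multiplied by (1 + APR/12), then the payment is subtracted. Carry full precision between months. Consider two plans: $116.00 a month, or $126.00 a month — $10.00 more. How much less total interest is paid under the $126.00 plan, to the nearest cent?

Monthly rate r = 19.9%/12 = 1.65833% = 0.0165833.
At $116.00/mo: n = ⌈−ln(1 − rB₀/P)/ln(1+r)⌉ = 34 payments (last $10.66); total interest = total paid − $2,936.00 = $902.66.
At $126.00/mo: 30 payments (last $88.08); total interest $806.08.
Interest saved = $902.66 − $806.08 = $96.58.

$96.58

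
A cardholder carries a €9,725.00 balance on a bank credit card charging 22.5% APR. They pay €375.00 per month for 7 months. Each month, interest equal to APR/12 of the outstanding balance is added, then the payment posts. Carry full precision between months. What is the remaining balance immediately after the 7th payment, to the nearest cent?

Monthly rate r = 22.5%/12 = 1.875% = 0.01875.
Each month: B ← B·(1+r) − €375.00.
Month 1: interest €182.34; balance after payment €9,532.34.
Month 2: interest €178.73; balance after payment €9,336.08.
Month 3: interest €175.05; balance after payment €9,136.13.
Month 4: interest €171.30; balance after payment €8,932.43.
Month 5: interest €167.48; balance after payment €8,724.91.
Month 6: interest €163.59; balance after payment €8,513.50.
Month 7: interest €159.63; balance after payment €8,298.13.

€8,298.13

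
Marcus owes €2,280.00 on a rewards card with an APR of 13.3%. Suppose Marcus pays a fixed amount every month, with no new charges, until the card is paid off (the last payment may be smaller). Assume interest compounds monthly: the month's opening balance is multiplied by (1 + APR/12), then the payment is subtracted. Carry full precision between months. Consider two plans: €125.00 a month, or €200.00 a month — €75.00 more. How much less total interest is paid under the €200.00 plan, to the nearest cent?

Monthly rate r = 13.3%/12 = 1.10833% = 0.0110833.
At €125.00/mo: n = ⌈−ln(1 − rB₀/P)/ln(1+r)⌉ = 21 payments (last €61.41); total interest = total paid − €2,280.00 = €281.41.
At €200.00/mo: 13 payments (last €51.14); total interest €171.14.
Interest saved = €281.41 − €171.14 = €110.27.

€110.27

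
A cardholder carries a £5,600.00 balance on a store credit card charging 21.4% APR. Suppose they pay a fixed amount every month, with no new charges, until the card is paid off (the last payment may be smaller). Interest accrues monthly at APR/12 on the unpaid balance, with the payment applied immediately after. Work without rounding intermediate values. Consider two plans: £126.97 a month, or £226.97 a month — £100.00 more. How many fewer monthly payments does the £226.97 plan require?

Monthly rate r = 21.4%/12 = 1.78333% = 0.0178333.
At £126.97/mo: n = ⌈−ln(1 − rB₀/P)/ln(1+r)⌉ = 88 payments (last £46.71); total interest = total paid − £5,600.00 = £5,493.10.
At £226.97/mo: 33 payments (last £182.39); total interest £1,845.43.
Payments saved = 88 − 33 = 55.

55 fewer payments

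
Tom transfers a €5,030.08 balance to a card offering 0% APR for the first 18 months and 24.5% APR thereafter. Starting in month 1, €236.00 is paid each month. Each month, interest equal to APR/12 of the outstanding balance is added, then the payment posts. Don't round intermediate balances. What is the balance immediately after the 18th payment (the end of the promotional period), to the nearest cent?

€782.08

Promo months 1–18 at r₀ = 0%/12 = 0; months 19+ at r₁ = 24.5%/12 = 0.0204167.
After month 18 (no interest yet): B = €5,030.08 − 18·€236.00 = €782.08.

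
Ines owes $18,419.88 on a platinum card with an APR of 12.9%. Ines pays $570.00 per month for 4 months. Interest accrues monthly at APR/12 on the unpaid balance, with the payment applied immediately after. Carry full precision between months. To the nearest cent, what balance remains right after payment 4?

$16,907.77

Monthly rate r = 12.9%/12 = 1.075% = 0.01075.
Each month: B ← B·(1+r) − $570.00.
Month 1: interest $198.01; balance after payment $18,047.89.
Month 2: interest $194.01; balance after payment $17,671.91.
Month 3: interest $189.97; balance after payment $17,291.88.
Month 4: interest $185.89; balance after payment $16,907.77.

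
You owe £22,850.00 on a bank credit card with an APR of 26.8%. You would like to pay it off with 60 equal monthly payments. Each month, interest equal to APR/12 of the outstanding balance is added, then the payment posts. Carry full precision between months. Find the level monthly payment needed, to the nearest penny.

Monthly rate r = 26.8%/12 = 2.23333% = 0.0223333.
Level-payment amortization: P = B₀·r / (1 − (1+r)^(−n)) = 22850.00·0.0223333 / (1 − 1.02233^(−60)).
Denominator 1 − (1+r)^(−60) = 0.734265021.
P = 510.317 / 0.734265021 ≈ 695.00.

£695.00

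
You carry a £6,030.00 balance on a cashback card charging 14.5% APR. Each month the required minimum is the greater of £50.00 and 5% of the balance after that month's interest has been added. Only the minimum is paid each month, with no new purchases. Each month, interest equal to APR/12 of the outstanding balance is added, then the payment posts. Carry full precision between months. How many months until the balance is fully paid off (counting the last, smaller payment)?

69 months

Monthly rate r = 14.5%/12 = 1.20833% = 0.0120833.
While 5% of the post-interest balance exceeds £50.00, each month B ← (B·(1+r))·(1 − 0.05), i.e. B shrinks by the factor (1+r)·0.95 = 0.96148.
This holds for months 1–47. Entering month 48 the balance is £951.68; 5% of the post-interest balance is now below £50.00, so the flat £50.00 minimum applies from here.
From month 48 a fixed £50.00 at rate r clears £951.68 in 22 more payments. Total: 47 + 22 = 69 months.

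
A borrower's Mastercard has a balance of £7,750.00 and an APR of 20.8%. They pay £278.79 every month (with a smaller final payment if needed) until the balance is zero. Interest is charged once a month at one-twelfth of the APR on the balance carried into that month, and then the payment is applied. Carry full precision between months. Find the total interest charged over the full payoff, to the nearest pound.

Monthly rate r = 20.8%/12 = 1.73333% = 0.0173333.
Payoff takes n = ⌈−ln(1 − rB₀/P)/ln(1+r)⌉ = ⌈38.259⌉ = 39 payments; the last is £72.75.
Total paid = 38·£278.79 + £72.75 = £10,666.77.
Total interest = total paid − principal = £10,666.77 − £7,750.00 = £2,916.77.

£2,917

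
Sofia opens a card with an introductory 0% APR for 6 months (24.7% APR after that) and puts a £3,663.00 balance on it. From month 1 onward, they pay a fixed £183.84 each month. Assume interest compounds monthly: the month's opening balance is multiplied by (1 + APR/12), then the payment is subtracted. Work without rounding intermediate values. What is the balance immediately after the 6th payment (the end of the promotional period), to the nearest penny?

Promo months 1–6 at r₀ = 0%/12 = 0; months 7+ at r₁ = 24.7%/12 = 0.0205833.
After month 6 (no interest yet): B = £3,663.00 − 6·£183.84 = £2,559.96.

£2,559.96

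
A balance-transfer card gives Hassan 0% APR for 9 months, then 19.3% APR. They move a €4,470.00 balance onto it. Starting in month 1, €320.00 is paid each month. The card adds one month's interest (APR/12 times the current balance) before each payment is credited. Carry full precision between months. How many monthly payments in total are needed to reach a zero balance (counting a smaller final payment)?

15 payments

Promo months 1–9 at r₀ = 0%/12 = 0; months 10+ at r₁ = 19.3%/12 = 0.0160833.
After month 9 (no interest yet): B = €4,470.00 − 9·€320.00 = €1,590.00.
Then at r₁ with €320.00/mo: n₂ = −ln(1 − r₁·B/P)/ln(1+r₁) ≈ 5.22 → 6 more payments.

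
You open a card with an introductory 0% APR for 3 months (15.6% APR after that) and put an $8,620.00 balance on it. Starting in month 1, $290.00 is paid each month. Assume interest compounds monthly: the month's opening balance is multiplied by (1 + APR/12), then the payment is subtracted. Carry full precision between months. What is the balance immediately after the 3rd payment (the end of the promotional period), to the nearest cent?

Promo months 1–3 at r₀ = 0%/12 = 0; months 4+ at r₁ = 15.6%/12 = 0.013.
After month 3 (no interest yet): B = $8,620.00 − 3·$290.00 = $7,750.00.

$7,750.00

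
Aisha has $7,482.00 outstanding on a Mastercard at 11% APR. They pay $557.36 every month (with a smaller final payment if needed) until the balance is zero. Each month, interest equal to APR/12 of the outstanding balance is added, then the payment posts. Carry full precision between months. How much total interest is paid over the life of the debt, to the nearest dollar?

Monthly rate r = 11%/12 = 0.916667% = 0.00916667.
Payoff takes n = ⌈−ln(1 − rB₀/P)/ln(1+r)⌉ = ⌈14.390⌉ = 15 payments; the last is $218.08.
Total paid = 14·$557.36 + $218.08 = $8,021.12.
Total interest = total paid − principal = $8,021.12 − $7,482.00 = $539.12.

$539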